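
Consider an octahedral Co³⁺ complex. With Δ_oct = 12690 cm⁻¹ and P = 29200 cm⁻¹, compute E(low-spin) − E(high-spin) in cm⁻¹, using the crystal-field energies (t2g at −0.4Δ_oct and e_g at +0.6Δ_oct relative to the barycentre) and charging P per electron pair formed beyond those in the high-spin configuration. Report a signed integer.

Co³⁺: group 9, so d-count = 9 − 3 = 6.
High-spin: t2g^4 e_g^2, CFSE = -0.4Δ_oct = -5076 cm⁻¹.
For low-spin the configuration is t2g^6 e_g^0: orbital energy -2.4 × 12690 = -30456 cm⁻¹, and 2 additional pairs relative to high-spin add 58400 cm⁻¹, giving 27944 cm⁻¹.
E(LS) − E(HS) = 27944 − (-5076) = 33020 cm⁻¹.

33020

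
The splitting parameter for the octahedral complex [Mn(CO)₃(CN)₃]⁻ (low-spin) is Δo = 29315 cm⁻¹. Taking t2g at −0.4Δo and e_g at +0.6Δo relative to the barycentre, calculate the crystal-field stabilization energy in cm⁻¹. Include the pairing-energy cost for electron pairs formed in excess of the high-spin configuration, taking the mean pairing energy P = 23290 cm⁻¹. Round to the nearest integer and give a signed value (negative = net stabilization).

-12050

Ligand charges: 3×(+0) from CO and 3×(-1) from CN⁻ sum to -3; with overall charge -1, Mn is +2.
Mn is in group 7, so Mn²⁺ is d⁵ (7 − 2 = 5).
The d⁵ electrons fill as t2g^5 e_g^0.
The orbital stabilization is -2.0Δo = -2.0 × 29315 = -58630 cm⁻¹.
High-spin d⁵ would be t2g^3 e_g^2 with 0 pairs; low-spin has 2, so 2 excess pairs cost +2P = +46580 cm⁻¹.
Net CFSE = -58630 + 46580 = -12050 cm⁻¹.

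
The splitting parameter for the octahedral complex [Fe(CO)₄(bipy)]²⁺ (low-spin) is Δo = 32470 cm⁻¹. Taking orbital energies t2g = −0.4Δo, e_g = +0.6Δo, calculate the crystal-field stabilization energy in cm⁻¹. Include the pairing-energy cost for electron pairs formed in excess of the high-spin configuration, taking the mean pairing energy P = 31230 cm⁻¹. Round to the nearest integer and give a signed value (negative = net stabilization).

-15468

Ligand charges: 4×(+0) from CO and 1×(+0) from bipy sum to +0; with overall charge +2, Fe is +2.
Fe is in group 8, so Fe²⁺ is d⁶ (8 − 2 = 6).
The d⁶ electrons fill as t2g^6 e_g^0.
The orbital stabilization is -2.4Δo = -2.4 × 32470 = -77928 cm⁻¹.
High-spin d⁶ would be t2g^4 e_g^2 with 1 pair; low-spin has 3, so 2 excess pairs cost +2P = +62460 cm⁻¹.
Net CFSE = -77928 + 62460 = -15468 cm⁻¹.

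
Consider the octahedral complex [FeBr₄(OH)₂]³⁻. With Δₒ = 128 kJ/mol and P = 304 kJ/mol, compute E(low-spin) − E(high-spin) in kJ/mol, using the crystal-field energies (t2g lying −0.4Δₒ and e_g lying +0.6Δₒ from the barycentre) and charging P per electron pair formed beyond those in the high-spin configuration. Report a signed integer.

Ligand charges: 4×(-1) from Br⁻ and 2×(-1) from OH⁻ sum to -6; with overall charge -3, Fe is +3.
Fe³⁺: group 8, so d-count = 8 − 3 = 5.
High-spin d⁵ fills as t2g^3 e_g^2 with CFSE 3(−0.4) + 2(+0.6) = 0.0Δₒ = 0 kJ/mol.
For low-spin the configuration is t2g^5 e_g^0: orbital energy -2.0 × 128 = -256 kJ/mol, and 2 additional pairs relative to high-spin add 608 kJ/mol, giving 352 kJ/mol.
E(LS) − E(HS) = 352 − (0) = 352 kJ/mol.

352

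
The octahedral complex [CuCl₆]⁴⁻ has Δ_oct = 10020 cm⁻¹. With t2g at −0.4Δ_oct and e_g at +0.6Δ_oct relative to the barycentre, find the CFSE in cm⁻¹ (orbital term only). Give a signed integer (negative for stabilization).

-6012

Each Cl⁻ contributes -1; 6 × (-1) = -6. With overall charge -4, Cu is in the +2 oxidation state.
Cu sits in group 11; removing 2 electrons leaves Cu²⁺ with 11 − 2 = 9 d electrons.
Electron filling gives t2g^6 e_g^3.
CFSE(orbital) = 6×(-0.4Δ_oct) + 3×(0.6Δ_oct) = -0.6Δ_oct; with Δ_oct = 10020 cm⁻¹ that is -6012 cm⁻¹.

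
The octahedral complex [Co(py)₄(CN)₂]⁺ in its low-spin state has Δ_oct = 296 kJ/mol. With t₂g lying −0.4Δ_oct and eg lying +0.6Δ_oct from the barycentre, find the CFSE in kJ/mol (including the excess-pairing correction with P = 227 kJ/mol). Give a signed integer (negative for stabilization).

-256

Ligand charges: 4×(+0) from py and 2×(-1) from CN⁻ sum to -2; with overall charge +1, Co is +3.
Co is in group 9, so Co³⁺ is d⁶ (9 − 3 = 6).
Configuration: t₂g⁶ eg⁰.
CFSE(orbital) = 6×(-0.4Δ_oct) + 0×(0.6Δ_oct) = -2.4Δ_oct; with Δ_oct = 296 kJ/mol that is -710 kJ/mol.
Pairing penalty: 3 pairs vs 1 in the high-spin reference → 2 extra × P = 454 kJ/mol.
Net CFSE = -710 + 454 = -256 kJ/mol.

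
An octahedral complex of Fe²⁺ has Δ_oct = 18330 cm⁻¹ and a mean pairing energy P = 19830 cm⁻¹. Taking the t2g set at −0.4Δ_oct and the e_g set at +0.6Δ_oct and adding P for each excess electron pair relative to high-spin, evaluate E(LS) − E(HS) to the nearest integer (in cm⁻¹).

3000

Group 8 minus oxidation state +2 gives a d⁶ configuration for Fe²⁺.
In the high-spin limit (t2g^4 e_g^2) the orbital term is -0.4Δ_oct = -7332 cm⁻¹, with no excess pairing.
Low-spin: t2g^6 e_g^0, orbital CFSE = -2.4Δ_oct = -43992 cm⁻¹; plus 2 excess pairs × P = +39660 cm⁻¹; total -4332 cm⁻¹.
Thus E(LS) − E(HS) = 3000 cm⁻¹.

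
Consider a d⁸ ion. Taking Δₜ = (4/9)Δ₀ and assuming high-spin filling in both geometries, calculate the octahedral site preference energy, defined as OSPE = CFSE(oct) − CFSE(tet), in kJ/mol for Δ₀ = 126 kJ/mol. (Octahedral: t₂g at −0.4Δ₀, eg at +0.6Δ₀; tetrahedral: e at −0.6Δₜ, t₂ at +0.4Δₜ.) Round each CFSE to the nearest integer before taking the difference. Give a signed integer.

In an octahedral site d⁸ (HS) is t2g^6 e_g^2, giving CFSE(oct) = -1.2Δ₀ = -151 kJ/mol.
Tetrahedral: e^4 t2^4, CFSE = 4(−0.6) + 4(+0.4) = -0.8Δₜ = -0.8 × (4/9) × 126 = -45 kJ/mol.
OSPE = CFSE(oct) − CFSE(tet) = -151 − (-45) = -106 kJ/mol.

-106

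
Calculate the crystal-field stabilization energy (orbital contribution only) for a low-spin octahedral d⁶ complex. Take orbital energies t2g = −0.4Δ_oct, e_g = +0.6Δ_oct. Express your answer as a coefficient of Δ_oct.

Configuration: t2g^6 e_g^0.
CFSE = 6(-0.4Δ_oct) + 0(0.6Δ_oct) = -2.4Δ_oct + 0.0Δ_oct = -2.4Δ_oct.

-2.4 Δ_oct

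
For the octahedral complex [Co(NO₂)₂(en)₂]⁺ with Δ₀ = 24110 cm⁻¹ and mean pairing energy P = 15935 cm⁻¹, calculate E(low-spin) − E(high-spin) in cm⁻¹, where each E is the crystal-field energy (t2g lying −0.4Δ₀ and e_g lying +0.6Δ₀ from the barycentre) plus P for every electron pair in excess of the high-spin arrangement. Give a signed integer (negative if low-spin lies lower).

Ligand charges: 2×(-1) from NO₂⁻ and 2×(+0) from en sum to -2; with overall charge +1, Co is +3.
Co is in group 9, so Co³⁺ is d⁶ (9 − 3 = 6).
High-spin: t2g^4 e_g^2, CFSE = -0.4Δ₀ = -9644 cm⁻¹.
Low-spin: t2g^6 e_g^0, orbital CFSE = -2.4Δ₀ = -57864 cm⁻¹; plus 2 excess pairs × P = +31870 cm⁻¹; total -25994 cm⁻¹.
E(LS) − E(HS) = -25994 − (-9644) = -16350 cm⁻¹.

-16350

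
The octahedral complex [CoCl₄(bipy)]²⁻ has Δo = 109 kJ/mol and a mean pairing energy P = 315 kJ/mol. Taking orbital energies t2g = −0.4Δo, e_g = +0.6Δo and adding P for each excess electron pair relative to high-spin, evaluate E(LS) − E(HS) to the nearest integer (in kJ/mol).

Ligand charges: 4×(-1) from Cl⁻ and 1×(+0) from bipy sum to -4; with overall charge -2, Co is +2.
Co sits in group 9; removing 2 electrons leaves Co²⁺ with 9 − 2 = 7 d electrons.
High-spin: t2g^5 e_g^2, CFSE = -0.8Δo = -87 kJ/mol.
For low-spin the configuration is t2g^6 e_g^1: orbital energy -1.8 × 109 = -196 kJ/mol, and 1 additional pair relative to high-spin adds 315 kJ/mol, giving 119 kJ/mol.
The difference is 119 − (-87) = 206 kJ/mol, so high-spin lies lower.

206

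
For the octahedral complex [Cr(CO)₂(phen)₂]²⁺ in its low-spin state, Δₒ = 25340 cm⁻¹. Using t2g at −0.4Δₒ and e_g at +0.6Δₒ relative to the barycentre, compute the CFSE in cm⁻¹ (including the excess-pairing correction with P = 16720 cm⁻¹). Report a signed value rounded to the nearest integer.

-23824

Ligand charges: 2×(+0) from CO and 2×(+0) from phen sum to +0; with overall charge +2, Cr is +2.
Cr²⁺: group 6, so d-count = 6 − 2 = 4.
Electron filling gives t2g^4 e_g^0.
CFSE(orbital) = 4×(-0.4Δₒ) + 0×(0.6Δₒ) = -1.6Δₒ; with Δₒ = 25340 cm⁻¹ that is -40544 cm⁻¹.
High-spin d⁴ would be t2g^3 e_g^1 with 0 pairs; low-spin has 1, so 1 excess pair costs +1P = +16720 cm⁻¹.
Overall CFSE = -40544 + 16720 = -23824 cm⁻¹.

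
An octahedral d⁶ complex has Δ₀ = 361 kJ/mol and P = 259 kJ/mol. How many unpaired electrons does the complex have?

Here Δ₀ > P (361 > 259), so the low-spin state is favoured.
That gives t2g^6 e_g^0.
Unpaired electrons: 0.

0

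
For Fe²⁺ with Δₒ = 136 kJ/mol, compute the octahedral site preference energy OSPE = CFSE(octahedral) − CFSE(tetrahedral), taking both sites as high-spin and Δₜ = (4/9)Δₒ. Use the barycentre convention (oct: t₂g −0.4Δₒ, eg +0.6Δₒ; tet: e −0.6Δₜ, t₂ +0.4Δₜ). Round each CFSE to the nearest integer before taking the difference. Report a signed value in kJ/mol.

-18

Fe sits in group 8; removing 2 electrons leaves Fe²⁺ with 8 − 2 = 6 d electrons.
Octahedral (high-spin): t2g^4 e_g^2, CFSE = 4(−0.4) + 2(+0.6) = -0.4Δₒ = -0.4 × 136 = -54 kJ/mol.
In a tetrahedral site the filling is e^3 t2^3: CFSE(tet) = -0.6Δₜ = -0.6 × (4/9)(136) = -36 kJ/mol.
OSPE = CFSE(oct) − CFSE(tet) = -54 − (-36) = -18 kJ/mol.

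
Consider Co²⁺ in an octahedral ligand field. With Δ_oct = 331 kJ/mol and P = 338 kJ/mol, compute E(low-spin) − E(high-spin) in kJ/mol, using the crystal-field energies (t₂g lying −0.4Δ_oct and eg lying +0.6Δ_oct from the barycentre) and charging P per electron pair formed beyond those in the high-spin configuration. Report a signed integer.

7

Co sits in group 9; removing 2 electrons leaves Co²⁺ with 9 − 2 = 7 d electrons.
High-spin d⁷ fills as t₂g⁵ eg² with CFSE 5(−0.4) + 2(+0.6) = -0.8Δ_oct = -265 kJ/mol.
Low-spin t₂g⁶ eg¹ gives -1.8Δ_oct = -596 kJ/mol, but forming 1 extra pair costs 1P = 338 kJ/mol, so E(LS) = -596 + 338 = -258 kJ/mol.
The difference is -258 − (-265) = 7 kJ/mol, so high-spin lies lower.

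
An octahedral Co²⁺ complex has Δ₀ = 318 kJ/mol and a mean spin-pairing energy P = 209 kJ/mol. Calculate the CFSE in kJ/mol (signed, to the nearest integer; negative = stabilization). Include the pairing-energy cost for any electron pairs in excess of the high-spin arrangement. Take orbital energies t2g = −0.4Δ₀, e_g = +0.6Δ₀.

Co is in group 9, so Co²⁺ is d⁷ (9 − 2 = 7).
Δ₀ > P, so pairing is preferred: the ground state is low-spin.
That gives t2g^6 e_g^1.
Orbital CFSE = -1.8Δ₀ = -1.8 × 318 = -572 kJ/mol.
Excess pairs vs high-spin: 3 − 2 = 1; pairing cost = +209 kJ/mol.
Net CFSE = -572 + 209 = -363 kJ/mol.

-363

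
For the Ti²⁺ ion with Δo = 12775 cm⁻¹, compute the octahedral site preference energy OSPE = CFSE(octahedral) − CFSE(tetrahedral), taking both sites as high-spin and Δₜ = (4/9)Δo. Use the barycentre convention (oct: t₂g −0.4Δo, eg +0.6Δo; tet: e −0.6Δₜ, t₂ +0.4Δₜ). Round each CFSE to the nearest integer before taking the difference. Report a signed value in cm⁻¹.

-3407

Group 4 minus oxidation state +2 gives a d² configuration for Ti²⁺.
Octahedral high-spin t₂g² eg⁰: CFSE = -0.8 × 12775 = -10220 cm⁻¹.
Tetrahedral: e² t₂⁰, CFSE = 2(−0.6) + 0(+0.4) = -1.2Δₜ = -1.2 × (4/9) × 12775 = -6813 cm⁻¹.
Subtracting, OSPE = -10220 − (-6813) = -3407 cm⁻¹.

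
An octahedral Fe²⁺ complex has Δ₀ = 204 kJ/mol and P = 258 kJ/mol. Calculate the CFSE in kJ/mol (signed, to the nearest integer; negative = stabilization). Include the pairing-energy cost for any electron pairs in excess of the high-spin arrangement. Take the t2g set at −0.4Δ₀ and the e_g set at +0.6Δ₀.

Fe is in group 8, so Fe²⁺ is d⁶ (8 − 2 = 6).
Here Δ₀ < P (204 < 258), so the high-spin state is favoured.
Configuration: t2g^4 e_g^2.
Orbital CFSE = -0.4Δ₀ = -0.4 × 204 = -82 kJ/mol.
High-spin has no excess pairs, so no pairing correction applies.

-82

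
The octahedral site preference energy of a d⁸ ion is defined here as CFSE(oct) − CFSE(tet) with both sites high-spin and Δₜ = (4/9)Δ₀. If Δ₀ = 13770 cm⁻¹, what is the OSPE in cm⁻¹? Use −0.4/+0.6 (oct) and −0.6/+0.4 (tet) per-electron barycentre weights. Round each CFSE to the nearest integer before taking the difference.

-11628

Octahedral high-spin t₂g⁶ eg²: CFSE = -1.2 × 13770 = -16524 cm⁻¹.
Tetrahedral: e⁴ t₂⁴, CFSE = 4(−0.6) + 4(+0.4) = -0.8Δₜ = -0.8 × (4/9) × 13770 = -4896 cm⁻¹.
Subtracting, OSPE = -16524 − (-4896) = -11628 cm⁻¹.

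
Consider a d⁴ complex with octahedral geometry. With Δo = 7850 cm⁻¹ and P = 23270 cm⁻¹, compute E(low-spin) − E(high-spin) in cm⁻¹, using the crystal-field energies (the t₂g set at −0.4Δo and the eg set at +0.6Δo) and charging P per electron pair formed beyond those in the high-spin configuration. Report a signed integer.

15420

High-spin: t₂g³ eg¹, CFSE = -0.6Δo = -4710 cm⁻¹.
Low-spin: t₂g⁴ eg⁰, orbital CFSE = -1.6Δo = -12560 cm⁻¹; plus 1 excess pair × P = +23270 cm⁻¹; total 10710 cm⁻¹.
Thus E(LS) − E(HS) = 15420 cm⁻¹.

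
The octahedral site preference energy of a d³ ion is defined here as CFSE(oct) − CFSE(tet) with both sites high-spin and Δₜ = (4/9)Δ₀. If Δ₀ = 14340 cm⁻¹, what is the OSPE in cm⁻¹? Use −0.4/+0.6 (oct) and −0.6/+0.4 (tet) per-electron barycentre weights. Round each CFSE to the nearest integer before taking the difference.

Octahedral (high-spin): t2g^3 e_g^0, CFSE = 3(−0.4) + 0(+0.6) = -1.2Δ₀ = -1.2 × 14340 = -17208 cm⁻¹.
In a tetrahedral site the filling is e^2 t2^1: CFSE(tet) = -0.8Δₜ = -0.8 × (4/9)(14340) = -5099 cm⁻¹.
Subtracting, OSPE = -17208 − (-5099) = -12109 cm⁻¹.

-12109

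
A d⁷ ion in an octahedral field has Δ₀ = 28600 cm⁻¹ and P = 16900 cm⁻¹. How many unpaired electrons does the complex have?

With Δ₀ > P the complex is low-spin.
Filling d⁷ accordingly: t₂g⁶ eg¹.
Unpaired electrons: 1.

1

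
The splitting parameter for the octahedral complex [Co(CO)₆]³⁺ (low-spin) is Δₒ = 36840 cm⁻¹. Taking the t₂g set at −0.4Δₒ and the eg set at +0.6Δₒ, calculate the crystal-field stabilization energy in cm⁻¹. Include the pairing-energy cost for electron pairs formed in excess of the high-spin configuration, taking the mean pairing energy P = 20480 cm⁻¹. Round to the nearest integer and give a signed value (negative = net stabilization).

CO is neutral, so the +3 overall charge sits on Co: oxidation state +3.
Co sits in group 9; removing 3 electrons leaves Co³⁺ with 9 − 3 = 6 d electrons.
Electron filling gives t₂g⁶ eg⁰.
Orbital CFSE = 6(-0.4) + 0(0.6) = -2.4Δₒ = -2.4 × 36840 = -88416 cm⁻¹.
Relative to high-spin t₂g⁴ eg² (1 paired), the low-spin configuration has 2 additional pairs, contributing +2 × 20480 = +40960 cm⁻¹.
Net CFSE = -88416 + 40960 = -47456 cm⁻¹.

-47456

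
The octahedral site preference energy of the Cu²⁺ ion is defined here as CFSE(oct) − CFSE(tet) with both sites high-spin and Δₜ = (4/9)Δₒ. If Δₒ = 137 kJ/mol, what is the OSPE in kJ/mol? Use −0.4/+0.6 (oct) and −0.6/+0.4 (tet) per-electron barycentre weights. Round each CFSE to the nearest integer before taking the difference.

Cu²⁺: group 11, so d-count = 11 − 2 = 9.
Octahedral (high-spin): t₂g⁶ eg³, CFSE = 6(−0.4) + 3(+0.6) = -0.6Δₒ = -0.6 × 137 = -82 kJ/mol.
In a tetrahedral site the filling is e⁴ t₂⁵: CFSE(tet) = -0.4Δₜ = -0.4 × (4/9)(137) = -24 kJ/mol.
Subtracting, OSPE = -82 − (-24) = -58 kJ/mol.

-58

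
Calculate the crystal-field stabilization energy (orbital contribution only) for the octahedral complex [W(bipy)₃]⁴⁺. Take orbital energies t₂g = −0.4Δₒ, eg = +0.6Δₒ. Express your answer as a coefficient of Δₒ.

-0.8 Δₒ

bipy is neutral, so the +4 overall charge sits on W: oxidation state +4.
W is in group 6, so W⁴⁺ is d² (6 − 4 = 2).
Configuration: t₂g² eg⁰.
CFSE = 2(-0.4Δₒ) + 0(0.6Δₒ) = -0.8Δₒ + 0.0Δₒ = -0.8Δₒ.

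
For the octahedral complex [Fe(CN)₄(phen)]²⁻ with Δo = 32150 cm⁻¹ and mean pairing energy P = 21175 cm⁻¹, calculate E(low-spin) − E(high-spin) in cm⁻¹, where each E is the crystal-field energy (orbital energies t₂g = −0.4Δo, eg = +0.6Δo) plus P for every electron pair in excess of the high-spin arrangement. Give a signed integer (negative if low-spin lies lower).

-21950

Ligand charges: 4×(-1) from CN⁻ and 1×(+0) from phen sum to -4; with overall charge -2, Fe is +2.
Group 8 minus oxidation state +2 gives a d⁶ configuration for Fe²⁺.
In the high-spin limit (t₂g⁴ eg²) the orbital term is -0.4Δo = -12860 cm⁻¹, with no excess pairing.
For low-spin the configuration is t₂g⁶ eg⁰: orbital energy -2.4 × 32150 = -77160 cm⁻¹, and 2 additional pairs relative to high-spin add 42350 cm⁻¹, giving -34810 cm⁻¹.
Thus E(LS) − E(HS) = -21950 cm⁻¹.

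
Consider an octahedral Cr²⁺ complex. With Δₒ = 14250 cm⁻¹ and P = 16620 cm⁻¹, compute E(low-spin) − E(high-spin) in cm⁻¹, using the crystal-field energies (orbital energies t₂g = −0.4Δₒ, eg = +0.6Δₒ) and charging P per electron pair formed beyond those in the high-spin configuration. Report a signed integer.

2370

Group 6 minus oxidation state +2 gives a d⁴ configuration for Cr²⁺.
High-spin: t₂g³ eg¹, CFSE = -0.6Δₒ = -8550 cm⁻¹.
For low-spin the configuration is t₂g⁴ eg⁰: orbital energy -1.6 × 14250 = -22800 cm⁻¹, and 1 additional pair relative to high-spin adds 16620 cm⁻¹, giving -6180 cm⁻¹.
E(LS) − E(HS) = -6180 − (-8550) = 2370 cm⁻¹.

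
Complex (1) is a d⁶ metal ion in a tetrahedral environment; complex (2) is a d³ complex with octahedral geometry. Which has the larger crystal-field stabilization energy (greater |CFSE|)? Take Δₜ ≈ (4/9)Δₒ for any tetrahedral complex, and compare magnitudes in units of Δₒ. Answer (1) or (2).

(1): Tetrahedral splitting is small, so the complex is high-spin; e³ t₂³, CFSE = -0.6Δₜ ≈ -0.27Δₒ.
(2): t₂g³ eg⁰, CFSE = -1.2Δₒ.
So (2) has the larger |CFSE|.

(2)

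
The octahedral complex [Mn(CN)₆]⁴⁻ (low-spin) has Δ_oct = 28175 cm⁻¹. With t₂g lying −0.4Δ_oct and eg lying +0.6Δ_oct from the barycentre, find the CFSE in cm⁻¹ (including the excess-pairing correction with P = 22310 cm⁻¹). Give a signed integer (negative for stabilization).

-11730

Each CN⁻ contributes -1; 6 × (-1) = -6. With overall charge -4, Mn is in the +2 oxidation state.
Mn sits in group 7; removing 2 electrons leaves Mn²⁺ with 7 − 2 = 5 d electrons.
The d⁵ electrons fill as t₂g⁵ eg⁰.
Orbital CFSE = 5(-0.4) + 0(0.6) = -2.0Δ_oct = -2.0 × 28175 = -56350 cm⁻¹.
Relative to high-spin t₂g³ eg² (0 paired), the low-spin configuration has 2 additional pairs, contributing +2 × 22310 = +44620 cm⁻¹.
Net CFSE = -56350 + 44620 = -11730 cm⁻¹.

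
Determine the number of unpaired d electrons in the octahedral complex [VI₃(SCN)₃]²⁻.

Ligand charges: 3×(-1) from I⁻ and 3×(-1) from SCN⁻ sum to -6; with overall charge -2, V is +4.
V is in group 5, so V⁴⁺ is d¹ (5 − 4 = 1).
Configuration: t2g^1 e_g^0, giving 1 unpaired electron.

1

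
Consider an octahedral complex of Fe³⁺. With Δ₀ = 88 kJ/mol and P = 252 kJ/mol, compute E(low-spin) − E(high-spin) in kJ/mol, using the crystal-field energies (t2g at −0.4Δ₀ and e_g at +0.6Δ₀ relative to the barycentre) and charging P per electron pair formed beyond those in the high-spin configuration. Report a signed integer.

Fe³⁺: group 8, so d-count = 8 − 3 = 5.
In the high-spin limit (t2g^3 e_g^2) the orbital term is 0.0Δ₀ = 0 kJ/mol, with no excess pairing.
Low-spin t2g^5 e_g^0 gives -2.0Δ₀ = -176 kJ/mol, but forming 2 extra pairs costs 2P = 504 kJ/mol, so E(LS) = -176 + 504 = 328 kJ/mol.
E(LS) − E(HS) = 328 − (0) = 328 kJ/mol.

328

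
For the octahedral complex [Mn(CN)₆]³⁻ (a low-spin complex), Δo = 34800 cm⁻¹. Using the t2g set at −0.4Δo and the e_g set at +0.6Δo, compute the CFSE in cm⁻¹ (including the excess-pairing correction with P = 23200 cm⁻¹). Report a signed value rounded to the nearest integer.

-32480

Each CN⁻ contributes -1; 6 × (-1) = -6. With overall charge -3, Mn is in the +3 oxidation state.
Mn is in group 7, so Mn³⁺ is d⁴ (7 − 3 = 4).
Configuration: t2g^4 e_g^0.
Orbital CFSE = 4(-0.4) + 0(0.6) = -1.6Δo = -1.6 × 34800 = -55680 cm⁻¹.
High-spin d⁴ would be t2g^3 e_g^1 with 0 pairs; low-spin has 1, so 1 excess pair costs +1P = +23200 cm⁻¹.
Combining: -55680 + 23200 = -32480 cm⁻¹.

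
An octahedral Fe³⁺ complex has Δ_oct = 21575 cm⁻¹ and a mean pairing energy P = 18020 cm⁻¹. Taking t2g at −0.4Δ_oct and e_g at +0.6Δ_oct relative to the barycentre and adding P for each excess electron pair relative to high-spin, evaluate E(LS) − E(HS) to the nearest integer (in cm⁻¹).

Fe is in group 8, so Fe³⁺ is d⁵ (8 − 3 = 5).
In the high-spin limit (t2g^3 e_g^2) the orbital term is 0.0Δ_oct = 0 cm⁻¹, with no excess pairing.
Low-spin: t2g^5 e_g^0, orbital CFSE = -2.0Δ_oct = -43150 cm⁻¹; plus 2 excess pairs × P = +36040 cm⁻¹; total -7110 cm⁻¹.
Thus E(LS) − E(HS) = -7110 cm⁻¹.

-7110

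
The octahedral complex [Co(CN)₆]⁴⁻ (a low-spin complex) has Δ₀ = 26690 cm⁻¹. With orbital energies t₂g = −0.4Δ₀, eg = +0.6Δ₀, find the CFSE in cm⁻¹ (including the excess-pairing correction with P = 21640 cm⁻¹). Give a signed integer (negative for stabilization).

Each CN⁻ contributes -1; 6 × (-1) = -6. With overall charge -4, Co is in the +2 oxidation state.
Co²⁺: group 9, so d-count = 9 − 2 = 7.
Configuration: t₂g⁶ eg¹.
The orbital stabilization is -1.8Δ₀ = -1.8 × 26690 = -48042 cm⁻¹.
Pairing penalty: 3 pairs vs 2 in the high-spin reference → 1 extra × P = 21640 cm⁻¹.
Combining: -48042 + 21640 = -26402 cm⁻¹.

-26402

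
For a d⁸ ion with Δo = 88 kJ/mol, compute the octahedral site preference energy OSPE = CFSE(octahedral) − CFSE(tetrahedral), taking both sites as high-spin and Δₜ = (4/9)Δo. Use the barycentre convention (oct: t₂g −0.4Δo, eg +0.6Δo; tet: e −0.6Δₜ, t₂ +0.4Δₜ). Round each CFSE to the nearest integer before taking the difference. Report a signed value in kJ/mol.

-75

Octahedral (high-spin): t2g^6 e_g^2, CFSE = 6(−0.4) + 2(+0.6) = -1.2Δo = -1.2 × 88 = -106 kJ/mol.
In a tetrahedral site the filling is e^4 t2^4: CFSE(tet) = -0.8Δₜ = -0.8 × (4/9)(88) = -31 kJ/mol.
Subtracting, OSPE = -106 − (-31) = -75 kJ/mol.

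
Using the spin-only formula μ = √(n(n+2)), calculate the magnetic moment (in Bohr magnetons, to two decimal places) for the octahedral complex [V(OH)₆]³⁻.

Each OH⁻ contributes -1; 6 × (-1) = -6. With overall charge -3, V is in the +3 oxidation state.
V³⁺: group 5, so d-count = 5 − 3 = 2.
For octahedral d² the high- and low-spin configurations coincide.
Configuration: t₂g² eg⁰ → 2 unpaired electrons.
μ(spin-only) = √[2(2+2)] = √8 ≈ 2.83 Bohr magnetons.

2.83 Bohr magnetons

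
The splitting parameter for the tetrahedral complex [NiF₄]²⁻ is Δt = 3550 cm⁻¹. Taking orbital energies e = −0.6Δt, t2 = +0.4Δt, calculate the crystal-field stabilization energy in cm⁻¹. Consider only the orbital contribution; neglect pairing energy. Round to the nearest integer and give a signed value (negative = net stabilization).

-2840

Each F⁻ contributes -1; 4 × (-1) = -4. With overall charge -2, Ni is in the +2 oxidation state.
Group 10 minus oxidation state +2 gives a d⁸ configuration for Ni²⁺.
Tetrahedral splitting is small, so the complex is high-spin.
The d⁸ electrons fill as e^4 t2^4.
CFSE(orbital) = 4×(-0.6Δt) + 4×(0.4Δt) = -0.8Δt; with Δt = 3550 cm⁻¹ that is -2840 cm⁻¹.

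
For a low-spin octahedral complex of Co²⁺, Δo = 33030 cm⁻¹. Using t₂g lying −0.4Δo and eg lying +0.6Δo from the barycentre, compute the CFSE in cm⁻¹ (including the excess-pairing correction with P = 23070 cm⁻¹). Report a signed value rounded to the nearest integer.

Co sits in group 9; removing 2 electrons leaves Co²⁺ with 9 − 2 = 7 d electrons.
Electron filling gives t₂g⁶ eg¹.
CFSE(orbital) = 6×(-0.4Δo) + 1×(0.6Δo) = -1.8Δo; with Δo = 33030 cm⁻¹ that is -59454 cm⁻¹.
High-spin d⁷ would be t₂g⁵ eg² with 2 pairs; low-spin has 3, so 1 excess pair costs +1P = +23070 cm⁻¹.
Combining: -59454 + 23070 = -36384 cm⁻¹.

-36384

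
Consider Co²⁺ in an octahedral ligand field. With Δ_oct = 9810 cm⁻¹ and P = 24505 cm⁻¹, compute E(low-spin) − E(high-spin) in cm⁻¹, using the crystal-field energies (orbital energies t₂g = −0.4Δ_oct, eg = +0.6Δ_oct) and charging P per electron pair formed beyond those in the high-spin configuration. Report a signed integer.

14695

Co sits in group 9; removing 2 electrons leaves Co²⁺ with 9 − 2 = 7 d electrons.
High-spin: t₂g⁵ eg², CFSE = -0.8Δ_oct = -7848 cm⁻¹.
For low-spin the configuration is t₂g⁶ eg¹: orbital energy -1.8 × 9810 = -17658 cm⁻¹, and 1 additional pair relative to high-spin adds 24505 cm⁻¹, giving 6847 cm⁻¹.
Thus E(LS) − E(HS) = 14695 cm⁻¹.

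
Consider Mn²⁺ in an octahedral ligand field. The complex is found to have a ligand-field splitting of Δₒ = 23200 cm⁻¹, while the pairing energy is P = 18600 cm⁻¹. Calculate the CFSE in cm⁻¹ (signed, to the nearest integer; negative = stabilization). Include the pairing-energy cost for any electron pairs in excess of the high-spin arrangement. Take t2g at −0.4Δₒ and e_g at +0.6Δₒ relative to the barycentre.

-9200

Mn²⁺: group 7, so d-count = 7 − 2 = 5.
Δₒ > P, so pairing is preferred: the ground state is low-spin.
That gives t2g^5 e_g^0.
Orbital CFSE = -2.0Δₒ = -2.0 × 23200 = -46400 cm⁻¹.
Excess pairs vs high-spin: 2 − 0 = 2; pairing cost = +37200 cm⁻¹.
Net CFSE = -46400 + 37200 = -9200 cm⁻¹.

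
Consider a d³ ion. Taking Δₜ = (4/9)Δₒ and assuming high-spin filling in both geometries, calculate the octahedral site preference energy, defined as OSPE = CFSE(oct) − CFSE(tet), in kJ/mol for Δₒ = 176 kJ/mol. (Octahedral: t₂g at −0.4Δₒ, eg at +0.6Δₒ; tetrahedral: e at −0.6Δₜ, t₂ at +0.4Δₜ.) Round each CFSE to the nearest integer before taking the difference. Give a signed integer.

Octahedral (high-spin): t₂g³ eg⁰, CFSE = 3(−0.4) + 0(+0.6) = -1.2Δₒ = -1.2 × 176 = -211 kJ/mol.
Tetrahedral: e² t₂¹, CFSE = 2(−0.6) + 1(+0.4) = -0.8Δₜ = -0.8 × (4/9) × 176 = -63 kJ/mol.
Subtracting, OSPE = -211 − (-63) = -148 kJ/mol.

-148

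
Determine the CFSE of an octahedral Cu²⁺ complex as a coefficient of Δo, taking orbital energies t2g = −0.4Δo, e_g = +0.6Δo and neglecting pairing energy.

Cu²⁺: group 11, so d-count = 11 − 2 = 9.
Configuration: t2g^6 e_g^3.
CFSE = 6(-0.4Δo) + 3(0.6Δo) = -2.4Δo + 1.8Δo = -0.6Δo.

-0.6 Δo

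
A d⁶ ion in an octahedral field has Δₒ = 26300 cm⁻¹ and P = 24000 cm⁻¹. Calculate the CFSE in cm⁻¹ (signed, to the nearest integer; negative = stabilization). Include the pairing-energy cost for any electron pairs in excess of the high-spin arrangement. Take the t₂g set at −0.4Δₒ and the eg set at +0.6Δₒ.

Here Δₒ > P (26300 > 24000), so the low-spin state is favoured.
That gives t₂g⁶ eg⁰.
Orbital CFSE = -2.4Δₒ = -2.4 × 26300 = -63120 cm⁻¹.
Excess pairs vs high-spin: 3 − 1 = 2; pairing cost = +48000 cm⁻¹.
Net CFSE = -63120 + 48000 = -15120 cm⁻¹.

-15120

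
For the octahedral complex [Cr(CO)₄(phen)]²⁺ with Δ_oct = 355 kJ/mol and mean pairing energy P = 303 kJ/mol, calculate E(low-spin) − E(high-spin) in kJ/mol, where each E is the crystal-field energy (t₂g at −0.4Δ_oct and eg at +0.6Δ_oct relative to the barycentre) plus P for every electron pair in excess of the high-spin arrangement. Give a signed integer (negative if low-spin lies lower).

-52

Ligand charges: 4×(+0) from CO and 1×(+0) from phen sum to +0; with overall charge +2, Cr is +2.
Group 6 minus oxidation state +2 gives a d⁴ configuration for Cr²⁺.
In the high-spin limit (t₂g³ eg¹) the orbital term is -0.6Δ_oct = -213 kJ/mol, with no excess pairing.
Low-spin: t₂g⁴ eg⁰, orbital CFSE = -1.6Δ_oct = -568 kJ/mol; plus 1 excess pair × P = +303 kJ/mol; total -265 kJ/mol.
E(LS) − E(HS) = -265 − (-213) = -52 kJ/mol.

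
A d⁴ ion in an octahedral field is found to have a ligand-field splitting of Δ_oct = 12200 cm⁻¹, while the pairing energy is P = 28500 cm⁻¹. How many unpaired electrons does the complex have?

Since Δ_oct = 12200 cm⁻¹ < P = 28500 cm⁻¹, the complex adopts the high-spin configuration.
Filling d⁴ accordingly: t₂g³ eg¹.
Unpaired electrons: 4.

4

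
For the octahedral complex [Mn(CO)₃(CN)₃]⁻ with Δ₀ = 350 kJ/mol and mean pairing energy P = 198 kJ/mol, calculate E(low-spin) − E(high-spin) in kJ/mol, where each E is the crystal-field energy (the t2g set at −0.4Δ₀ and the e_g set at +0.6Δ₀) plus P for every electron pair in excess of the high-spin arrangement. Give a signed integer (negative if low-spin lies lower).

-304

Ligand charges: 3×(+0) from CO and 3×(-1) from CN⁻ sum to -3; with overall charge -1, Mn is +2.
Mn is in group 7, so Mn²⁺ is d⁵ (7 − 2 = 5).
High-spin d⁵ fills as t2g^3 e_g^2 with CFSE 3(−0.4) + 2(+0.6) = 0.0Δ₀ = 0 kJ/mol.
For low-spin the configuration is t2g^5 e_g^0: orbital energy -2.0 × 350 = -700 kJ/mol, and 2 additional pairs relative to high-spin add 396 kJ/mol, giving -304 kJ/mol.
The difference is -304 − (0) = -304 kJ/mol, so low-spin lies lower.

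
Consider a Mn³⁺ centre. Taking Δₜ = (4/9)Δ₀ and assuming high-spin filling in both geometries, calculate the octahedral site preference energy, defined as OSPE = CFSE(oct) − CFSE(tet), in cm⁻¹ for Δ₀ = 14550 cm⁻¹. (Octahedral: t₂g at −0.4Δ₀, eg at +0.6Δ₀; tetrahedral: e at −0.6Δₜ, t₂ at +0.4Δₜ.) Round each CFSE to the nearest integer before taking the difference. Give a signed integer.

Mn is in group 7, so Mn³⁺ is d⁴ (7 − 3 = 4).
In an octahedral site d⁴ (HS) is t2g^3 e_g^1, giving CFSE(oct) = -0.6Δ₀ = -8730 cm⁻¹.
Tetrahedral: e^2 t2^2, CFSE = 2(−0.6) + 2(+0.4) = -0.4Δₜ = -0.4 × (4/9) × 14550 = -2587 cm⁻¹.
OSPE = CFSE(oct) − CFSE(tet) = -8730 − (-2587) = -6143 cm⁻¹.

-6143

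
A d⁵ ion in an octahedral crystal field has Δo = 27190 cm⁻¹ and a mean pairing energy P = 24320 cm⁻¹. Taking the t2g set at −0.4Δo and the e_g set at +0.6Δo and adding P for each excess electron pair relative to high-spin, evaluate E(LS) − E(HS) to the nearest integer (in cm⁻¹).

-5740

High-spin d⁵ fills as t2g^3 e_g^2 with CFSE 3(−0.4) + 2(+0.6) = 0.0Δo = 0 cm⁻¹.
Low-spin: t2g^5 e_g^0, orbital CFSE = -2.0Δo = -54380 cm⁻¹; plus 2 excess pairs × P = +48640 cm⁻¹; total -5740 cm⁻¹.
Thus E(LS) − E(HS) = -5740 cm⁻¹.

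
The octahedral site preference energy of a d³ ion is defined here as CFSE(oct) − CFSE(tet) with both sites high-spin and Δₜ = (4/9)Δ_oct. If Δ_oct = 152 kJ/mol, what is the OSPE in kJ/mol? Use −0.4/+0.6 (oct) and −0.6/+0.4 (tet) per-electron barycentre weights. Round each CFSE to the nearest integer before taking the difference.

-128

Octahedral (high-spin): t₂g³ eg⁰, CFSE = 3(−0.4) + 0(+0.6) = -1.2Δ_oct = -1.2 × 152 = -182 kJ/mol.
Tetrahedral e² t₂¹ gives -0.8Δₜ = -0.8 × (4/9) × 152 = -54 kJ/mol.
OSPE = CFSE(oct) − CFSE(tet) = -182 − (-54) = -128 kJ/mol.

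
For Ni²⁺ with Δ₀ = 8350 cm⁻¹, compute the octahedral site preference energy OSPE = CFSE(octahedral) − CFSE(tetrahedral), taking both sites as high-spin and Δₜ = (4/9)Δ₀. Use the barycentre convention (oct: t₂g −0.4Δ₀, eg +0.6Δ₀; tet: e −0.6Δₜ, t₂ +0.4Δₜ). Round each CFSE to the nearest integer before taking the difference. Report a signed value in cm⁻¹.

-7051

Group 10 minus oxidation state +2 gives a d⁸ configuration for Ni²⁺.
Octahedral (high-spin): t2g^6 e_g^2, CFSE = 6(−0.4) + 2(+0.6) = -1.2Δ₀ = -1.2 × 8350 = -10020 cm⁻¹.
Tetrahedral e^4 t2^4 gives -0.8Δₜ = -0.8 × (4/9) × 8350 = -2969 cm⁻¹.
OSPE = -10020 − (-2969) = -7051 cm⁻¹.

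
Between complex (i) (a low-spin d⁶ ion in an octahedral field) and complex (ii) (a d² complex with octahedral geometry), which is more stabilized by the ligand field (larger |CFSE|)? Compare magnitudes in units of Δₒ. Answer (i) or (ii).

(i)

(i): t₂g⁶ eg⁰, CFSE = -2.4Δₒ.
(ii): t₂g² eg⁰, CFSE = -0.8Δₒ.
So (i) has the larger |CFSE|.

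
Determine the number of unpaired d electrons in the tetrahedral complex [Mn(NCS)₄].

3

Each NCS⁻ contributes -1; 4 × (-1) = -4. With overall charge +0, Mn is in the +4 oxidation state.
Mn⁴⁺: group 7, so d-count = 7 − 4 = 3.
Tetrahedral fields are weak (Δₜ ≈ 4/9 Δₒ), so electrons fill high-spin.
Configuration: e² t₂¹, giving 3 unpaired electrons.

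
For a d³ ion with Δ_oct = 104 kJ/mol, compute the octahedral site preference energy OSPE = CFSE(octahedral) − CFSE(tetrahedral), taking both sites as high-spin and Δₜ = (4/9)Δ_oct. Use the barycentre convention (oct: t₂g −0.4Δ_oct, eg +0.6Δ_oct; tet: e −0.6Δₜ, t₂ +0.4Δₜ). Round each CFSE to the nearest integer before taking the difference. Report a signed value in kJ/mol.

-88

Octahedral (high-spin): t2g^3 e_g^0, CFSE = 3(−0.4) + 0(+0.6) = -1.2Δ_oct = -1.2 × 104 = -125 kJ/mol.
In a tetrahedral site the filling is e^2 t2^1: CFSE(tet) = -0.8Δₜ = -0.8 × (4/9)(104) = -37 kJ/mol.
OSPE = CFSE(oct) − CFSE(tet) = -125 − (-37) = -88 kJ/mol.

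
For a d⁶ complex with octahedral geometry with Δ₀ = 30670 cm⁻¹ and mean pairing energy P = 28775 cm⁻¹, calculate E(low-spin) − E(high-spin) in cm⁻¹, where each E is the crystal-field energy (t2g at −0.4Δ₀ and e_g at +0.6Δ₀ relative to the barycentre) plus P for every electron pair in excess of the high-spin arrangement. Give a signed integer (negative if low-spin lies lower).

-3790

In the high-spin limit (t2g^4 e_g^2) the orbital term is -0.4Δ₀ = -12268 cm⁻¹, with no excess pairing.
Low-spin t2g^6 e_g^0 gives -2.4Δ₀ = -73608 cm⁻¹, but forming 2 extra pairs costs 2P = 57550 cm⁻¹, so E(LS) = -73608 + 57550 = -16058 cm⁻¹.
The difference is -16058 − (-12268) = -3790 cm⁻¹, so low-spin lies lower.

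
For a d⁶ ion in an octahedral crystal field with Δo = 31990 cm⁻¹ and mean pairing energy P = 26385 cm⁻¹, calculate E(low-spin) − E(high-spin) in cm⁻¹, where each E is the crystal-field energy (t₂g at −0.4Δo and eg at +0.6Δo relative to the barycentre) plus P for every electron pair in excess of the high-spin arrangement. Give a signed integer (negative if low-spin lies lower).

In the high-spin limit (t₂g⁴ eg²) the orbital term is -0.4Δo = -12796 cm⁻¹, with no excess pairing.
Low-spin t₂g⁶ eg⁰ gives -2.4Δo = -76776 cm⁻¹, but forming 2 extra pairs costs 2P = 52770 cm⁻¹, so E(LS) = -76776 + 52770 = -24006 cm⁻¹.
The difference is -24006 − (-12796) = -11210 cm⁻¹, so low-spin lies lower.

-11210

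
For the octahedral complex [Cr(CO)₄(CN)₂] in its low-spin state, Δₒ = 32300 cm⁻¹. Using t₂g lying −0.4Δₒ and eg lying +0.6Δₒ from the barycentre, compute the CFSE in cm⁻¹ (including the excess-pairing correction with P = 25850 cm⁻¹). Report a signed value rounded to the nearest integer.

-25830

Ligand charges: 4×(+0) from CO and 2×(-1) from CN⁻ sum to -2; with overall charge +0, Cr is +2.
Cr²⁺: group 6, so d-count = 6 − 2 = 4.
Configuration: t₂g⁴ eg⁰.
The orbital stabilization is -1.6Δₒ = -1.6 × 32300 = -51680 cm⁻¹.
High-spin d⁴ would be t₂g³ eg¹ with 0 pairs; low-spin has 1, so 1 excess pair costs +1P = +25850 cm⁻¹.
Combining: -51680 + 25850 = -25830 cm⁻¹.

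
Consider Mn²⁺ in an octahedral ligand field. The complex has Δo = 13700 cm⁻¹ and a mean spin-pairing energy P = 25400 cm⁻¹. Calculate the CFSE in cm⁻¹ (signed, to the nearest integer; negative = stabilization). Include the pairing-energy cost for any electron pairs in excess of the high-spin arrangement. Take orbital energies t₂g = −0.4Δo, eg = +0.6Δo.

0

Mn sits in group 7; removing 2 electrons leaves Mn²⁺ with 7 − 2 = 5 d electrons.
Here Δo < P (13700 < 25400), so the high-spin state is favoured.
Configuration: t₂g³ eg².
Orbital CFSE = 0.0Δo = 0.0 × 13700 = 0 cm⁻¹.
High-spin has no excess pairs, so no pairing correction applies.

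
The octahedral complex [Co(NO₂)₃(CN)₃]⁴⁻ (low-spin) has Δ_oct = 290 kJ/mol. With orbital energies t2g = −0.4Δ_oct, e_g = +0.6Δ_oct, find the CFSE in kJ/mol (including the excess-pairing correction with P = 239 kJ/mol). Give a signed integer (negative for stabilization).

-283

Ligand charges: 3×(-1) from NO₂⁻ and 3×(-1) from CN⁻ sum to -6; with overall charge -4, Co is +2.
Co sits in group 9; removing 2 electrons leaves Co²⁺ with 9 − 2 = 7 d electrons.
The d⁷ electrons fill as t2g^6 e_g^1.
Orbital CFSE = 6(-0.4) + 1(0.6) = -1.8Δ_oct = -1.8 × 290 = -522 kJ/mol.
High-spin d⁷ would be t2g^5 e_g^2 with 2 pairs; low-spin has 3, so 1 excess pair costs +1P = +239 kJ/mol.
Combining: -522 + 239 = -283 kJ/mol.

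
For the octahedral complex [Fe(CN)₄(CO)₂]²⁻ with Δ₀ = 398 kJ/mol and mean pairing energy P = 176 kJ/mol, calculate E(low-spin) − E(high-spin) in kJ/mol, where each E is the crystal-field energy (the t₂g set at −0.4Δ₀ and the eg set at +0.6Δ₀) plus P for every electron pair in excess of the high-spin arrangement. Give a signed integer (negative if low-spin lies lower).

Ligand charges: 4×(-1) from CN⁻ and 2×(+0) from CO sum to -4; with overall charge -2, Fe is +2.
Group 8 minus oxidation state +2 gives a d⁶ configuration for Fe²⁺.
High-spin d⁶ fills as t₂g⁴ eg² with CFSE 4(−0.4) + 2(+0.6) = -0.4Δ₀ = -159 kJ/mol.
For low-spin the configuration is t₂g⁶ eg⁰: orbital energy -2.4 × 398 = -955 kJ/mol, and 2 additional pairs relative to high-spin add 352 kJ/mol, giving -603 kJ/mol.
The difference is -603 − (-159) = -444 kJ/mol, so low-spin lies lower.

-444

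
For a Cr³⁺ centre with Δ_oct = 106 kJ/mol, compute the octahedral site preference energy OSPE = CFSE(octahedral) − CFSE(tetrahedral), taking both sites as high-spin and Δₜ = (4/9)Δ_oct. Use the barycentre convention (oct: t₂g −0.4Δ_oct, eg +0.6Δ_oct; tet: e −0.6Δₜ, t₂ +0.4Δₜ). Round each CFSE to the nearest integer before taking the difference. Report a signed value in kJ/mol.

Group 6 minus oxidation state +3 gives a d³ configuration for Cr³⁺.
Octahedral high-spin t₂g³ eg⁰: CFSE = -1.2 × 106 = -127 kJ/mol.
In a tetrahedral site the filling is e² t₂¹: CFSE(tet) = -0.8Δₜ = -0.8 × (4/9)(106) = -38 kJ/mol.
OSPE = CFSE(oct) − CFSE(tet) = -127 − (-38) = -89 kJ/mol.

-89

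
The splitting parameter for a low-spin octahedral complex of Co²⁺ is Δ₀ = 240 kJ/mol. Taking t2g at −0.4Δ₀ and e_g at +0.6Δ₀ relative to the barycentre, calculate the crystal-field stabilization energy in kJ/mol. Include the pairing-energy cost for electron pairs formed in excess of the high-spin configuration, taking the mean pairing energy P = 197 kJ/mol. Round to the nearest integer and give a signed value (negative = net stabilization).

Co sits in group 9; removing 2 electrons leaves Co²⁺ with 9 − 2 = 7 d electrons.
The d⁷ electrons fill as t2g^6 e_g^1.
Orbital CFSE = 6(-0.4) + 1(0.6) = -1.8Δ₀ = -1.8 × 240 = -432 kJ/mol.
Pairing penalty: 3 pairs vs 2 in the high-spin reference → 1 extra × P = 197 kJ/mol.
Net CFSE = -432 + 197 = -235 kJ/mol.

-235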